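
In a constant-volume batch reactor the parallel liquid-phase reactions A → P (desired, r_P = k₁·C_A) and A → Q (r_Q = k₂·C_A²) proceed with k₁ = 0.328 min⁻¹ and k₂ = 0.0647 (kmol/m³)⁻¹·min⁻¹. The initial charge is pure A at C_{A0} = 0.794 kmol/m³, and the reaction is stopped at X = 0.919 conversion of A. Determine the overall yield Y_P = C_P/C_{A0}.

0.849

C_A = C_{A0}(1−X) = 0.06431 kmol/m³.
Along a PFR/batch, dC_P/dC_A = −r_P/(r_P+r_Q) = −k₁/(k₁+k₂·C_A).
Integrating from C_{A0} to C_A: C_P = (0.328/0.0647)·ln[(0.328+0.0647·0.794)/(0.328+0.0647·0.0643)] = 5.070·ln(0.3794/0.3322) = 0.6737 kmol/m³.
Y_P = C_P/C_{A0} = 0.6737/0.794 = 0.849.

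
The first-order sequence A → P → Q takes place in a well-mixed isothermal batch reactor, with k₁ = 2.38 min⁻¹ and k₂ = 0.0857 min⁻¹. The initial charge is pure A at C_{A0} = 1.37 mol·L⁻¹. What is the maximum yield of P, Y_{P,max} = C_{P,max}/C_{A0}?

For a first-order series the maximum intermediate yield is C_{P,max}/C_{A0} = (k₁/k₂)^[k₂/(k₂−k₁)].
= (2.38/0.0857)^(0.0857/(0.0857−2.38)) = (27.77)^(-0.03735) = 0.8832.

0.883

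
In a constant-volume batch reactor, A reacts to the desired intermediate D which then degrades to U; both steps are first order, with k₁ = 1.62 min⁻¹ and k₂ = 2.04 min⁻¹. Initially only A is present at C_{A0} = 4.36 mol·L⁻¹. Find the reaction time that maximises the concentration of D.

Setting dC_D/dt = 0 gives t_opt = ln(k₂/k₁)/(k₂−k₁).
= ln(2.04/1.62)/(2.04−1.62) = ln(1.259)/0.4200 = 0.2305/0.4200 = 0.549 min.

0.549 min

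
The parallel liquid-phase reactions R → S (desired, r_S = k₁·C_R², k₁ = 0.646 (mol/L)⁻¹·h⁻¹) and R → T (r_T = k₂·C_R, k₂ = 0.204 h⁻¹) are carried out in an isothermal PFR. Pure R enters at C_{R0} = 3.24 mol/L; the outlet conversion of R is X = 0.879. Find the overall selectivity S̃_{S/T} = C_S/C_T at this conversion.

C_R = C_{R0}(1−X) = 0.3920 mol/L.
Along a PFR/batch, dC_T/dC_R = −r_T/(r_S+r_T) = −k₂/(k₂+k₁·C_R).
Integrating from C_{R0} to C_R: C_T = (0.204/0.646)·ln[(0.204+0.646·3.24)/(0.204+0.646·0.392)] = 0.3158·ln(2.297/0.4573) = 0.5097 mol/L.
Then C_S = (C_{R0}−C_R) − C_T = 2.848 − 0.5097 = 2.338 mol/L.
S̃_{S/T} = C_S/C_T = 2.338/0.5097 = 4.59.

4.59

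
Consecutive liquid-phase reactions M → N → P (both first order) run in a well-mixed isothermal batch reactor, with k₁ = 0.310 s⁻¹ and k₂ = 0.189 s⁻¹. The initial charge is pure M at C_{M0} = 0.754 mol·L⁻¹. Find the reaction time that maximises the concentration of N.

Setting dC_N/dt = 0 gives t_opt = ln(k₂/k₁)/(k₂−k₁).
= ln(0.189/0.310)/(0.189−0.310) = ln(0.6097)/-0.1210 = -0.4948/-0.1210 = 4.09 s.

4.09 s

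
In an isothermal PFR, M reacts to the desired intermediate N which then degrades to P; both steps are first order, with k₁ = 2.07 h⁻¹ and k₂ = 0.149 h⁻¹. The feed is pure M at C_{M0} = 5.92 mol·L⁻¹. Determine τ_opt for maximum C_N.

1.37 h

For first-order series the maximum of C_N occurs at τ_opt = ln(k₂/k₁)/(k₂−k₁).
= ln(0.149/2.07)/(0.149−2.07) = ln(0.07198)/-1.921 = -2.631/-1.921 = 1.37 h.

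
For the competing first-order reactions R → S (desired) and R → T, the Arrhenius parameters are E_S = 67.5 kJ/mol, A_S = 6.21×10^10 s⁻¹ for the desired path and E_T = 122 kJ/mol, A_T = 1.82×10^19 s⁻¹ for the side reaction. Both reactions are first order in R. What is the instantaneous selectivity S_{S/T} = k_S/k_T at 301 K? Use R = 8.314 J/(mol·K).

9.80

With equal orders, S_{S/T} = k_S/k_T = (A_S/A_T)·exp[(E_T−E_S)/(RT)].
(E_T−E_S)/(RT) = (122−67.5)×10³/(8.314×301) = 54500/2503 = 21.78.
k_S/k_T = (6.21×10^10/1.82×10^19)·exp(21.78) = 3.412×10^-9 × 2.871×10^9 = 9.80.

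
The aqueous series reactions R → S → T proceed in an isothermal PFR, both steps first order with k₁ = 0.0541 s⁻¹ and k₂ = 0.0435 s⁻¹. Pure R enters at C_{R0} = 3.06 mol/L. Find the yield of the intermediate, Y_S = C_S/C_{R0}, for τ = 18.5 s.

For first-order series with pure R initially, C_S(τ) = k₁C_{R0}/(k₂−k₁)·(e^(−k₁τ) − e^(−k₂τ)).
e^(−k₁τ) = e^(−0.0541×18.5) = e^(−1.001) = 0.3676; e^(−k₂τ) = e^(−0.8047) = 0.4472.
C_S = 0.0541×3.06/(0.0435−0.0541) × (0.3676−0.4472) = (-15.62)×(-0.07963) = 1.244 mol/L.
Y_S = C_S/C_{R0} = 1.244/3.06 = 0.406.

0.406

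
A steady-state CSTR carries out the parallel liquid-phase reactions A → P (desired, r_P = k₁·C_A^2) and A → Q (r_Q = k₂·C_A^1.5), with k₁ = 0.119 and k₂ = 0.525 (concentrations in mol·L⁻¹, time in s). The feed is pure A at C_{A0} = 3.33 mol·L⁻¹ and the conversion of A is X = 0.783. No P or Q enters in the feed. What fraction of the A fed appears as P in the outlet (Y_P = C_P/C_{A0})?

0.126

Exit C_A = C_{A0}(1−X) = 3.33×0.217 = 0.7226 mol·L⁻¹.
Rates in a CSTR are evaluated at the outlet concentration: r_P = 0.119×0.7226^2 = 0.06214, r_Q = 0.525×0.7226^1.5 = 0.3225.
Fraction of consumed A going to P: r_P/(r_P+r_Q) = 0.1616.
C_P = 0.1616·C_{A0}·X = 0.1616×3.33×0.783 = 0.421 mol·L⁻¹; Y_P = C_P/C_{A0} = 0.126.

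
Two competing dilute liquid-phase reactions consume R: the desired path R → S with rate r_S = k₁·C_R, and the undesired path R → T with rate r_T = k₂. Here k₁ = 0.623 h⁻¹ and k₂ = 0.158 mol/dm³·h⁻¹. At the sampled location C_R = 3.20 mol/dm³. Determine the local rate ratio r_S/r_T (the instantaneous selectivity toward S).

12.6

S_{S/T} = r_S/r_T = (k₁·C_R)/(k₂) = (k₁/k₂)·C_R.
= (0.623×3.200) / (0.158) = 1.994/0.1580 = 12.6.
Since the desired path is higher order in R, keeping C_R high (PFR or concentrated feed) favours S.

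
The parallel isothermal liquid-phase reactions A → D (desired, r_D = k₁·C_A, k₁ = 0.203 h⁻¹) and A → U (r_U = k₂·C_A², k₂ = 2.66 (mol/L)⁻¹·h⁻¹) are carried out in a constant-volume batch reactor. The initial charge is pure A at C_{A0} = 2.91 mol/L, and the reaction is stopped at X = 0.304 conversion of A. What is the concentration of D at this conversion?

C_A = C_{A0}(1−X) = 2.025 mol/L.
Along a PFR/batch, dC_D/dC_A = −r_D/(r_D+r_U) = −k₁/(k₁+k₂·C_A).
Integrating from C_{A0} to C_A: C_D = (0.203/2.66)·ln[(0.203+2.66·2.91)/(0.203+2.66·2.03)] = 0.07632·ln(7.944/5.590) = 0.02681 mol/L.

0.0268 mol/L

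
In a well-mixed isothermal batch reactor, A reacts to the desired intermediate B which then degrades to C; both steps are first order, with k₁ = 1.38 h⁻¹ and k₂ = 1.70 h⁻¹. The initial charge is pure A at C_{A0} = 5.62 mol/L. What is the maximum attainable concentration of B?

1.86 mol/L

At the optimum, C_{B,max}/C_{A0} = (k₁/k₂)^[k₂/(k₂−k₁)].
= (1.38/1.70)^(1.70/(1.70−1.38)) = (0.8118)^(5.312) = 0.3303.
C_{B,max} = 0.3303×5.62 = 1.86 mol/L.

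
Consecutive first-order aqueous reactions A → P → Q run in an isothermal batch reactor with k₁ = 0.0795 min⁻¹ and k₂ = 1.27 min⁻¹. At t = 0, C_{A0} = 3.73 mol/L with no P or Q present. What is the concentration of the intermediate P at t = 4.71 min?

0.171 mol/L

For first-order series with pure A initially, C_P(t) = k₁C_{A0}/(k₂−k₁)·(e^(−k₁t) − e^(−k₂t)).
e^(−k₁t) = e^(−0.0795×4.71) = e^(−0.3744) = 0.6877; e^(−k₂t) = e^(−5.982) = 0.002525.
C_P = 0.0795×3.73/(1.27−0.0795) × (0.6877−0.002525) = 0.2491×0.6851 = 0.1707 mol/L.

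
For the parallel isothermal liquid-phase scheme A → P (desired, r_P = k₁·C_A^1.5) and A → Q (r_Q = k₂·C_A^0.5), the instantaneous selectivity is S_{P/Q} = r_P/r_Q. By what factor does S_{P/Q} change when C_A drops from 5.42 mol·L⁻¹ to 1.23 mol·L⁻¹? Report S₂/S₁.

S_{P/Q} = (k₁/k₂)·C_A, so S₂/S₁ = (C_{A,2}/C_{A,1}).
= 1.23/5.42 = 0.227.
Selectivity toward P falls as C_A falls — high-concentration operation is favoured.

0.227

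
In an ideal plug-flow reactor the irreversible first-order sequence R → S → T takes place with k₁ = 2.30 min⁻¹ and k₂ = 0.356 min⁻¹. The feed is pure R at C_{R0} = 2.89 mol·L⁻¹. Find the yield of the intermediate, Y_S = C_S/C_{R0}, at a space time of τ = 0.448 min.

0.586

For first-order series with pure R initially, C_S(τ) = k₁C_{R0}/(k₂−k₁)·(e^(−k₁τ) − e^(−k₂τ)).
e^(−k₁τ) = e^(−2.30×0.448) = e^(−1.030) = 0.3569; e^(−k₂τ) = e^(−0.1595) = 0.8526.
C_S = 2.30×2.89/(0.356−2.30) × (0.3569−0.8526) = (-3.419)×(-0.4957) = 1.695 mol·L⁻¹.
Y_S = C_S/C_{R0} = 1.695/2.89 = 0.586.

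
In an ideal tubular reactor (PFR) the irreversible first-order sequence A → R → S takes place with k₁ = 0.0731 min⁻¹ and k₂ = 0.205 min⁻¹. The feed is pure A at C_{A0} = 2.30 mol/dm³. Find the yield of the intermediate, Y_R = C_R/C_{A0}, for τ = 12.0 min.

0.183

Solving the coupled first-order balances gives C_R(τ) = [k₁/(k₂−k₁)]·C_{A0}·(e^(−k₁τ) − e^(−k₂τ)).
e^(−k₁τ) = e^(−0.0731×12.0) = e^(−0.8772) = 0.4159; e^(−k₂τ) = e^(−2.460) = 0.08543.
C_R = 0.0731×2.30/(0.205−0.0731) × (0.4159−0.08543) = 1.275×0.3305 = 0.4213 mol/dm³.
Y_R = C_R/C_{A0} = 0.4213/2.30 = 0.183.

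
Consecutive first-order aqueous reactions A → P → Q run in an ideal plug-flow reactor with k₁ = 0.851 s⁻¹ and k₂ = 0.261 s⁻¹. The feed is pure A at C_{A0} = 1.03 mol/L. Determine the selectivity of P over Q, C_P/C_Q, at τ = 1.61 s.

3.52

For first-order series with pure A initially, C_P(τ) = k₁C_{A0}/(k₂−k₁)·(e^(−k₁τ) − e^(−k₂τ)).
e^(−k₁τ) = e^(−0.851×1.61) = e^(−1.370) = 0.2541; e^(−k₂τ) = e^(−0.4202) = 0.6569.
C_P = 0.851×1.03/(0.261−0.851) × (0.2541−0.6569) = (-1.486)×(-0.4028) = 0.5985 mol/L.
C_A = C_{A0}e^(−k₁τ) = 0.2617 mol/L, so C_Q = C_{A0}−C_A−C_P = 0.1698 mol/L; C_P/C_Q = 3.52.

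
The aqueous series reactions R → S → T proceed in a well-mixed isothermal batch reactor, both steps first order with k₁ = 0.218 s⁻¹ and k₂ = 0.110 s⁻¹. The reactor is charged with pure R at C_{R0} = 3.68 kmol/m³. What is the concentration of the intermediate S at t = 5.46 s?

The intermediate concentration in a first-order A→B→C sequence is C_S = k₁C_{R0}(e^(−k₁t) − e^(−k₂t))/(k₂−k₁).
e^(−k₁t) = e^(−0.218×5.46) = e^(−1.190) = 0.3041; e^(−k₂t) = e^(−0.6006) = 0.5485.
C_S = 0.218×3.68/(0.110−0.218) × (0.3041−0.5485) = (-7.428)×(-0.2443) = 1.815 kmol/m³.

1.82 kmol/m³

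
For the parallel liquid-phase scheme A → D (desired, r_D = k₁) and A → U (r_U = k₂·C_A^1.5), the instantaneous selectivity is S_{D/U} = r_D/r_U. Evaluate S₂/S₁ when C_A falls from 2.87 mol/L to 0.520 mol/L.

S_{D/U} = (k₁/k₂)·C_A^-1.5, so S₂/S₁ = (C_{A,2}/C_{A,1})^-1.5.
= (0.520/2.87)^(-1.5) = (0.1812)^(-1.5) = 13.0.
Selectivity toward D rises as C_A falls — low-concentration operation is favoured.

13.0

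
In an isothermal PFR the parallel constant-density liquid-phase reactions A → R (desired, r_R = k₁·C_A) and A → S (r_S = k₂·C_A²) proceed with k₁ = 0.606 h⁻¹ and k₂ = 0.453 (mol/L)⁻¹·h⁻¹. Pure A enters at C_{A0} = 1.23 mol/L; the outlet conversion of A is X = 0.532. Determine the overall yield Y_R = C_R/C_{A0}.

0.320

C_A = C_{A0}(1−X) = 0.5756 mol/L.
Along a PFR/batch, dC_R/dC_A = −r_R/(r_R+r_S) = −k₁/(k₁+k₂·C_A).
Integrating from C_{A0} to C_A: C_R = (0.606/0.453)·ln[(0.606+0.453·1.23)/(0.606+0.453·0.576)] = 1.338·ln(1.163/0.8668) = 0.3935 mol/L.
Y_R = C_R/C_{A0} = 0.3935/1.23 = 0.320.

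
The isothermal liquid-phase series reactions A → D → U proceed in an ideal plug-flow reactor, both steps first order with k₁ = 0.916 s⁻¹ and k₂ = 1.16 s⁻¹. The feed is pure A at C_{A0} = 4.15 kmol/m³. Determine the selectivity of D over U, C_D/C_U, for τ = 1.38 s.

0.732

The intermediate concentration in a first-order A→B→C sequence is C_D = k₁C_{A0}(e^(−k₁τ) − e^(−k₂τ))/(k₂−k₁).
e^(−k₁τ) = e^(−0.916×1.38) = e^(−1.264) = 0.2825; e^(−k₂τ) = e^(−1.601) = 0.2017.
C_D = 0.916×4.15/(1.16−0.916) × (0.2825−0.2017) = 15.58×0.08076 = 1.258 kmol/m³.
C_A = C_{A0}e^(−k₁τ) = 1.172 kmol/m³, so C_U = C_{A0}−C_A−C_D = 1.719 kmol/m³; C_D/C_U = 0.732.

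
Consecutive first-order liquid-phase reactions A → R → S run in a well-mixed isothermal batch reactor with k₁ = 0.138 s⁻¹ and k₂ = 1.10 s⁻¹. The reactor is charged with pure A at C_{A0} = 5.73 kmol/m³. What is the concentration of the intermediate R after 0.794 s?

0.393 kmol/m³

The intermediate concentration in a first-order A→B→C sequence is C_R = k₁C_{A0}(e^(−k₁t) − e^(−k₂t))/(k₂−k₁).
e^(−k₁t) = e^(−0.138×0.794) = e^(−0.1096) = 0.8962; e^(−k₂t) = e^(−0.8734) = 0.4175.
C_R = 0.138×5.73/(1.10−0.138) × (0.8962−0.4175) = 0.8220×0.4787 = 0.3935 kmol/m³.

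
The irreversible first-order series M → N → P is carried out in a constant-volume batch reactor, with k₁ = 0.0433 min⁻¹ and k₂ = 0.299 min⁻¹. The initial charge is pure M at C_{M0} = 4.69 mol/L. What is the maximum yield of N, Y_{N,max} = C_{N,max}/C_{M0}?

For a first-order series the maximum intermediate yield is C_{N,max}/C_{M0} = (k₁/k₂)^[k₂/(k₂−k₁)].
= (0.0433/0.299)^(0.299/(0.299−0.0433)) = (0.1448)^(1.169) = 0.1044.

0.104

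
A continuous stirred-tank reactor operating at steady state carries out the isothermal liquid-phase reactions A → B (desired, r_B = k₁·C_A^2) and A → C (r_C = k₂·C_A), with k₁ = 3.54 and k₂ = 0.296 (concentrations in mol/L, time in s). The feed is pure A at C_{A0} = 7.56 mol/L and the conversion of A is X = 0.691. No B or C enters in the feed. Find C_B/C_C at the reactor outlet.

27.9

Exit C_A = C_{A0}(1−X) = 7.56×0.309 = 2.336 mol/L.
Rates in a CSTR are evaluated at the outlet concentration: r_B = 3.54×2.336^2 = 19.32, r_C = 0.296×2.336 = 0.6915.
Overall selectivity = C_B/C_C = r_Bτ/(r_Cτ) = r_B/r_C = 27.9.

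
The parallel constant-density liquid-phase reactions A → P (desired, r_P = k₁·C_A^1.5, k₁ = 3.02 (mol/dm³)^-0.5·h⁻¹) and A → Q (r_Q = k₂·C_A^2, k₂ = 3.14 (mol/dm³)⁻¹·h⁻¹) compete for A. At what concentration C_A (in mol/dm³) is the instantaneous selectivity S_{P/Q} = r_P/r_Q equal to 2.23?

S_{P/Q} = (k₁/k₂)·C_A^-0.5 ⇒ C_A = (S·k₂/k₁)^(-2).
= (2.23×3.14/3.02)^(-2) = (2.319)^(-2) = 0.186 mol/dm³.

0.186 mol/dm³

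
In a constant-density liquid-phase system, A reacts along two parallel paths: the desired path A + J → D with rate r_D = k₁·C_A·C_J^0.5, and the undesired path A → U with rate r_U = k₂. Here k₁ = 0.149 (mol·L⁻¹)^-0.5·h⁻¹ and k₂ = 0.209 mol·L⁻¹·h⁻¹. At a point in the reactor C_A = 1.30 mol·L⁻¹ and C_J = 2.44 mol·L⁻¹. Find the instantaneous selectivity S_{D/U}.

S_{D/U} = r_D/r_U = (k₁·C_A·C_J^0.5)/(k₂) = (k₁/k₂)·C_A·C_J^0.5.
= (0.149×1.300×2.440^0.5) / (0.209) = 0.3026/0.2090 = 1.45.

1.45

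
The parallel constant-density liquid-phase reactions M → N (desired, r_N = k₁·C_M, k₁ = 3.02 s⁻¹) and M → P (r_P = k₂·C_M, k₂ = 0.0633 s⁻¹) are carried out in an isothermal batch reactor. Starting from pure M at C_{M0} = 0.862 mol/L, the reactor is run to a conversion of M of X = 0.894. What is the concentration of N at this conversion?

C_M = C_{M0}(1−X) = 0.09137 mol/L.
Both paths are first order in M, so the instantaneous fraction to N is constant: dC_N/d(−C_M) = k₁/(k₁+k₂) = 0.9795.
C_N = 0.9795·(C_{M0}−C_M) = 0.9795×0.7706 = 0.755 mol/L.

0.755 mol/L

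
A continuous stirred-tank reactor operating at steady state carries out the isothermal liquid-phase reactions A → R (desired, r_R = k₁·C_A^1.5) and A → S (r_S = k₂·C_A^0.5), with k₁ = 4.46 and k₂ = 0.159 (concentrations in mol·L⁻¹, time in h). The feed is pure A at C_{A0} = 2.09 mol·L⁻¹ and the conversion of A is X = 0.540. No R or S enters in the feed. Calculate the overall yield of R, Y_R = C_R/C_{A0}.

0.521

Exit C_A = C_{A0}(1−X) = 2.09×0.460 = 0.9614 mol·L⁻¹.
Rates in a CSTR are evaluated at the outlet concentration: r_R = 4.46×0.9614^1.5 = 4.204, r_S = 0.159×0.9614^0.5 = 0.1559.
Fraction of consumed A going to R: r_R/(r_R+r_S) = 0.9642.
C_R = 0.9642·C_{A0}·X = 0.9642×2.09×0.540 = 1.09 mol·L⁻¹; Y_R = C_R/C_{A0} = 0.521.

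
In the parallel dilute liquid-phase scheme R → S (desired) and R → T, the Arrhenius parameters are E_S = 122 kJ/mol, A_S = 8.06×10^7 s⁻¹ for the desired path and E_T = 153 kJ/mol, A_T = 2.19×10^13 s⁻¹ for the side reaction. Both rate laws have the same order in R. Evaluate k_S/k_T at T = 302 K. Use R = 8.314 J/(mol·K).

0.847

k_S/k_T = (A_S/A_T)·exp[−(E_S−E_T)/(RT)] = (A_S/A_T)·exp[(E_T−E_S)/(RT)].
(E_T−E_S)/(RT) = (153−122)×10³/(8.314×302) = 31000/2511 = 12.35.
k_S/k_T = (8.06×10^7/2.19×10^13)·exp(12.35) = 3.680×10^-6 × 2.302×10^5 = 0.847.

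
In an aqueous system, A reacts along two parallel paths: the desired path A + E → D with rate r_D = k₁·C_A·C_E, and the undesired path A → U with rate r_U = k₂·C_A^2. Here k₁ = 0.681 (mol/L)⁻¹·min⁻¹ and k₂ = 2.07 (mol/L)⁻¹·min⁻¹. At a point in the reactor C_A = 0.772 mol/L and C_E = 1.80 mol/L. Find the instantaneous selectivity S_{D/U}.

S_{D/U} = r_D/r_U = (k₁·C_A·C_E)/(k₂·C_A^2) = (k₁/k₂)·C_A⁻¹·C_E.
= (0.681×0.7720×1.800) / (2.07×0.7720^2) = 0.9463/1.234 = 0.767.
The undesired path is higher order in A, so low C_A (CSTR or dilute feed) favours D.

0.767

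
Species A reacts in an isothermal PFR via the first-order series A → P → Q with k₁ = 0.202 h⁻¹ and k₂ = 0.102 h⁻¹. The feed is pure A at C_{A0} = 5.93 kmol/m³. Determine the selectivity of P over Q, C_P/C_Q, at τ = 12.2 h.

The intermediate concentration in a first-order A→B→C sequence is C_P = k₁C_{A0}(e^(−k₁τ) − e^(−k₂τ))/(k₂−k₁).
e^(−k₁τ) = e^(−0.202×12.2) = e^(−2.464) = 0.08506; e^(−k₂τ) = e^(−1.244) = 0.2881.
C_P = 0.202×5.93/(0.102−0.202) × (0.08506−0.2881) = (-11.98)×(-0.2031) = 2.432 kmol/m³.
C_A = C_{A0}e^(−k₁τ) = 0.5044 kmol/m³, so C_Q = C_{A0}−C_A−C_P = 2.993 kmol/m³; C_P/C_Q = 0.813.

0.813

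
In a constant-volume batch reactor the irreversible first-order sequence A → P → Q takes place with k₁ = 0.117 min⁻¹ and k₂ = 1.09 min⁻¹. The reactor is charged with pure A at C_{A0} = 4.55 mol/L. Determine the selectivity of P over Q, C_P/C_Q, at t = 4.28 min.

0.223

Solving the coupled first-order balances gives C_P(t) = [k₁/(k₂−k₁)]·C_{A0}·(e^(−k₁t) − e^(−k₂t)).
e^(−k₁t) = e^(−0.117×4.28) = e^(−0.5008) = 0.6061; e^(−k₂t) = e^(−4.665) = 0.009417.
C_P = 0.117×4.55/(1.09−0.117) × (0.6061−0.009417) = 0.5471×0.5967 = 0.3264 mol/L.
C_A = C_{A0}e^(−k₁t) = 2.758 mol/L, so C_Q = C_{A0}−C_A−C_P = 1.466 mol/L; C_P/C_Q = 0.223.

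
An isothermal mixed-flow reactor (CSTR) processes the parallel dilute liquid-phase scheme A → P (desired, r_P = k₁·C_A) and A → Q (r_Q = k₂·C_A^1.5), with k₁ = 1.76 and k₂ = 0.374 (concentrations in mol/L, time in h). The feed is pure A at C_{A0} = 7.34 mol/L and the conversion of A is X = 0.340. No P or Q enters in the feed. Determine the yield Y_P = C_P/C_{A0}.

Exit C_A = C_{A0}(1−X) = 7.34×0.660 = 4.844 mol/L.
Rates in a CSTR are evaluated at the outlet concentration: r_P = 1.76×4.844 = 8.526, r_Q = 0.374×4.844^1.5 = 3.988.
Fraction of consumed A going to P: r_P/(r_P+r_Q) = 0.6813.
C_P = 0.6813·C_{A0}·X = 0.6813×7.34×0.340 = 1.70 mol/L; Y_P = C_P/C_{A0} = 0.232.

0.232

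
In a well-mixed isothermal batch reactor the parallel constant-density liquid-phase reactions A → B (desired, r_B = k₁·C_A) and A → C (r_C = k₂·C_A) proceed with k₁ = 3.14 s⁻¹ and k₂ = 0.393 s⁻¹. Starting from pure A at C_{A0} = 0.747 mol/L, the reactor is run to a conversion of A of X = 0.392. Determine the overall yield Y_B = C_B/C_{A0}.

C_A = C_{A0}(1−X) = 0.4542 mol/L.
Both paths are first order in A, so the instantaneous fraction to B is constant: dC_B/d(−C_A) = k₁/(k₁+k₂) = 0.8888.
C_B = 0.8888·(C_{A0}−C_A) = 0.8888×0.2928 = 0.260 mol/L.
Y_B = C_B/C_{A0} = 0.2603/0.747 = 0.348.

0.348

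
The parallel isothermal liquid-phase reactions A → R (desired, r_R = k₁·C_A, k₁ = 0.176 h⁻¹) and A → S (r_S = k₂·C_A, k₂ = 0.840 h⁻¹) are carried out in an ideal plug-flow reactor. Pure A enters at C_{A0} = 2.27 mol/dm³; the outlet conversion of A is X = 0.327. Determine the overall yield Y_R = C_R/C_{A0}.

C_A = C_{A0}(1−X) = 1.528 mol/dm³.
Both paths are first order in A, so the instantaneous fraction to R is constant: dC_R/d(−C_A) = k₁/(k₁+k₂) = 0.1732.
C_R = 0.1732·(C_{A0}−C_A) = 0.1732×0.7423 = 0.129 mol/dm³.
Y_R = C_R/C_{A0} = 0.1286/2.27 = 0.0566.

0.0566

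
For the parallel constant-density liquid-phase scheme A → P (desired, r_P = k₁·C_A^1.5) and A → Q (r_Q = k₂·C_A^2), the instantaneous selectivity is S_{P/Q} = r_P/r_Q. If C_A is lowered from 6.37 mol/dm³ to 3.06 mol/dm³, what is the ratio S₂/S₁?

1.44

S_{P/Q} = (k₁/k₂)·C_A^-0.5, so S₂/S₁ = (C_{A,2}/C_{A,1})^-0.5.
= (3.06/6.37)^(-0.5) = (0.4804)^(-0.5) = 1.44.
Selectivity toward P rises as C_A falls — low-concentration operation is favoured.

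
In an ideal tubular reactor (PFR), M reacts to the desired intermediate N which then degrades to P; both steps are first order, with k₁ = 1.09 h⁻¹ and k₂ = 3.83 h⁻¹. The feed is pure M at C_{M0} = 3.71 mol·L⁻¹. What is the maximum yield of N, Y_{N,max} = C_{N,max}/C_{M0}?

At the optimum, C_{N,max}/C_{M0} = (k₁/k₂)^[k₂/(k₂−k₁)].
= (1.09/3.83)^(3.83/(3.83−1.09)) = (0.2846)^(1.398) = 0.1726.

0.173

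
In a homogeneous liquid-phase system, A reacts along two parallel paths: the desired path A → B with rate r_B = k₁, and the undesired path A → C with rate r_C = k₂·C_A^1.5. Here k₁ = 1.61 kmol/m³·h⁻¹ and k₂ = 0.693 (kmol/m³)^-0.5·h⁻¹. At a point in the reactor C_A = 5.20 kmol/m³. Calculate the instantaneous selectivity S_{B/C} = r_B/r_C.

S_{B/C} = r_B/r_C = (k₁)/(k₂·C_A^1.5) = (k₁/k₂)·C_A^-1.5.
= (1.61) / (0.693×5.200^1.5) = 1.610/8.217 = 0.196.
The undesired path is higher order in A, so low C_A (CSTR or dilute feed) favours B.

0.196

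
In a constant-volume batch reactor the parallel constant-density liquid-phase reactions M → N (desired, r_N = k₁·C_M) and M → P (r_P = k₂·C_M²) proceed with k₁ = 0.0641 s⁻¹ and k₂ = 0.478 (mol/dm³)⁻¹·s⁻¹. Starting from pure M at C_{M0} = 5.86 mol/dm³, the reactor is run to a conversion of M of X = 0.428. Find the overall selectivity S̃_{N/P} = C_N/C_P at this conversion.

C_M = C_{M0}(1−X) = 3.352 mol/dm³.
Along a PFR/batch, dC_N/dC_M = −r_N/(r_N+r_P) = −k₁/(k₁+k₂·C_M).
Integrating from C_{M0} to C_M: C_N = (0.0641/0.478)·ln[(0.0641+0.478·5.86)/(0.0641+0.478·3.35)] = 0.1341·ln(2.865/1.666) = 0.07268 mol/dm³.
C_P = (C_{M0}−C_M)−C_N = 2.435 mol/dm³; S̃_{N/P} = 0.07268/2.435 = 0.0298.

0.0298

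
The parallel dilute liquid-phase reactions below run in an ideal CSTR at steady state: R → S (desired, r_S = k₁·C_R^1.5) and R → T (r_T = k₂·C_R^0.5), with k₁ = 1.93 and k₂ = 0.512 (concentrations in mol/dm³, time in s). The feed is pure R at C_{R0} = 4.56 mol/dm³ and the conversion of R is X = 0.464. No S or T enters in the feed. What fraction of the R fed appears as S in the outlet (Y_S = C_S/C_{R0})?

Exit C_R = C_{R0}(1−X) = 4.56×0.536 = 2.444 mol/dm³.
A CSTR operates uniformly at the exit composition, giving r_S = 7.375 and r_T = 0.8005 (each k·C_R^n at C_R = 2.444).
Fraction of consumed R going to S: r_S/(r_S+r_T) = 0.9021.
C_S = 0.9021·C_{R0}·X = 0.9021×4.56×0.464 = 1.91 mol/dm³; Y_S = C_S/C_{R0} = 0.419.

0.419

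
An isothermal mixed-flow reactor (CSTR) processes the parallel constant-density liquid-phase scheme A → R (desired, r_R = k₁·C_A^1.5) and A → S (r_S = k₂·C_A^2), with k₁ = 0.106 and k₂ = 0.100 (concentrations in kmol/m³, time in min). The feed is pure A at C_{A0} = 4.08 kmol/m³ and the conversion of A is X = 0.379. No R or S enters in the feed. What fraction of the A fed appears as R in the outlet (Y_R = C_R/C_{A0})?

Exit C_A = C_{A0}(1−X) = 4.08×0.621 = 2.534 kmol/m³.
Rates in a CSTR are evaluated at the outlet concentration: r_R = 0.106×2.534^1.5 = 0.4275, r_S = 0.100×2.534^2 = 0.6420.
Fraction of consumed A going to R: r_R/(r_R+r_S) = 0.3997.
C_R = 0.3997·C_{A0}·X = 0.3997×4.08×0.379 = 0.618 kmol/m³; Y_R = C_R/C_{A0} = 0.151.

0.151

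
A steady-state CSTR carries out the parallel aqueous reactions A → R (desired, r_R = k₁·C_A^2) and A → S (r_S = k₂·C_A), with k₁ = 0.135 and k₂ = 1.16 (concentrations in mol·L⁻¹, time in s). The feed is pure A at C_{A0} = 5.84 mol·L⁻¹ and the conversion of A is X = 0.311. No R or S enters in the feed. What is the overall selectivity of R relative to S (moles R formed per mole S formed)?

Exit C_A = C_{A0}(1−X) = 5.84×0.689 = 4.024 mol·L⁻¹.
In a CSTR the entire volume is at exit conditions, so r_R = 0.135×4.024^2 = 2.186 and r_S = 1.16×4.024 = 4.668.
Overall selectivity = C_R/C_S = r_Rτ/(r_Sτ) = r_R/r_S = 0.468.

0.468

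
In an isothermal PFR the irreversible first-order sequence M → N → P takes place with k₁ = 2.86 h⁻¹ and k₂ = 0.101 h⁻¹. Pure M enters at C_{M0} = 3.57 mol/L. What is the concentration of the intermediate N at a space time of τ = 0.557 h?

For first-order series with pure M initially, C_N(τ) = k₁C_{M0}/(k₂−k₁)·(e^(−k₁τ) − e^(−k₂τ)).
e^(−k₁τ) = e^(−2.86×0.557) = e^(−1.593) = 0.2033; e^(−k₂τ) = e^(−0.05626) = 0.9453.
C_N = 2.86×3.57/(0.101−2.86) × (0.2033−0.9453) = (-3.701)×(-0.7420) = 2.746 mol/L.

2.75 mol/L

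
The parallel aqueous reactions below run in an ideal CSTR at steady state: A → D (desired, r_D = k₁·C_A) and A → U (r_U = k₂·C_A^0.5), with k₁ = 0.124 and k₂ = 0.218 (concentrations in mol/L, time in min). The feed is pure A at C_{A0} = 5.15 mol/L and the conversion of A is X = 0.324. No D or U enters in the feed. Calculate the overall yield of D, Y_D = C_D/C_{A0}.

Exit C_A = C_{A0}(1−X) = 5.15×0.676 = 3.481 mol/L.
A CSTR operates uniformly at the exit composition, giving r_D = 0.4317 and r_U = 0.4068 (each k·C_A^n at C_A = 3.481).
Fraction of consumed A going to D: r_D/(r_D+r_U) = 0.5149.
C_D = 0.5149·C_{A0}·X = 0.5149×5.15×0.324 = 0.859 mol/L; Y_D = C_D/C_{A0} = 0.167.

0.167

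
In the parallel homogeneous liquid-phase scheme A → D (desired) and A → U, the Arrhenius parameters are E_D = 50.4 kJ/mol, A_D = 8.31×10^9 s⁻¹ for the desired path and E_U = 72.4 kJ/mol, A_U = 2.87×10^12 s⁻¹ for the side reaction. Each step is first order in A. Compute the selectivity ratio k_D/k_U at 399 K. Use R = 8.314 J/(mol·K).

Since both paths have the same order in A, the concentration cancels and S_{D/U} = k_D/k_U = (A_D/A_U)·exp[(E_U−E_D)/(RT)].
(E_U−E_D)/(RT) = (72.4−50.4)×10³/(8.314×399) = 22000/3317 = 6.632.
k_D/k_U = (8.31×10^9/2.87×10^12)·exp(6.632) = 0.002895 × 758.9 = 2.20.
Since E_D < E_U, lowering the temperature improves selectivity toward D.

2.20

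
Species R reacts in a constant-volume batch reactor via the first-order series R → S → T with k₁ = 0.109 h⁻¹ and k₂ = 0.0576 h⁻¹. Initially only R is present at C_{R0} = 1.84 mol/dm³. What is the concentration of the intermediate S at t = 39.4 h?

0.350 mol/dm³

Solving the coupled first-order balances gives C_S(t) = [k₁/(k₂−k₁)]·C_{R0}·(e^(−k₁t) − e^(−k₂t)).
e^(−k₁t) = e^(−0.109×39.4) = e^(−4.295) = 0.01364; e^(−k₂t) = e^(−2.269) = 0.1034.
C_S = 0.109×1.84/(0.0576−0.109) × (0.01364−0.1034) = (-3.902)×(-0.08973) = 0.3501 mol/dm³.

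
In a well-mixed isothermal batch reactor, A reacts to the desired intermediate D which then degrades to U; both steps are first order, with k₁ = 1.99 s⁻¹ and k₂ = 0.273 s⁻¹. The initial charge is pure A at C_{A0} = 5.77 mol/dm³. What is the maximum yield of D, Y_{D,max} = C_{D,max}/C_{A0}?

At the optimum, C_{D,max}/C_{A0} = (k₁/k₂)^[k₂/(k₂−k₁)].
= (1.99/0.273)^(0.273/(0.273−1.99)) = (7.289)^(-0.1590) = 0.7292.

0.729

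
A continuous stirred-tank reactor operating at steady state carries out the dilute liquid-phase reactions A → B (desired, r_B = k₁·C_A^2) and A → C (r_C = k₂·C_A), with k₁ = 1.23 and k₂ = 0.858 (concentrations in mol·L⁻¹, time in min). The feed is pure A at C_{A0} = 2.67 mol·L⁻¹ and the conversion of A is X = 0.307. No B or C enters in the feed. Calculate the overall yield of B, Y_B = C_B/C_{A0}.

0.223

Exit C_A = C_{A0}(1−X) = 2.67×0.693 = 1.850 mol·L⁻¹.
In a CSTR the entire volume is at exit conditions, so r_B = 1.23×1.850^2 = 4.211 and r_C = 0.858×1.850 = 1.588.
Fraction of consumed A going to B: r_B/(r_B+r_C) = 0.7262.
C_B = 0.7262·C_{A0}·X = 0.7262×2.67×0.307 = 0.595 mol·L⁻¹; Y_B = C_B/C_{A0} = 0.223.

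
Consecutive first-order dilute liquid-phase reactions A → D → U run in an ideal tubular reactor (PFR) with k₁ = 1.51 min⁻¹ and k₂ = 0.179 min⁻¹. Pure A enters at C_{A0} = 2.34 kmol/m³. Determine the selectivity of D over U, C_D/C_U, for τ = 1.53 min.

4.98

For first-order series with pure A initially, C_D(τ) = k₁C_{A0}/(k₂−k₁)·(e^(−k₁τ) − e^(−k₂τ)).
e^(−k₁τ) = e^(−1.51×1.53) = e^(−2.310) = 0.09923; e^(−k₂τ) = e^(−0.2739) = 0.7604.
C_D = 1.51×2.34/(0.179−1.51) × (0.09923−0.7604) = (-2.655)×(-0.6612) = 1.755 kmol/m³.
C_A = C_{A0}e^(−k₁τ) = 0.2322 kmol/m³, so C_U = C_{A0}−C_A−C_D = 0.3525 kmol/m³; C_D/C_U = 4.98.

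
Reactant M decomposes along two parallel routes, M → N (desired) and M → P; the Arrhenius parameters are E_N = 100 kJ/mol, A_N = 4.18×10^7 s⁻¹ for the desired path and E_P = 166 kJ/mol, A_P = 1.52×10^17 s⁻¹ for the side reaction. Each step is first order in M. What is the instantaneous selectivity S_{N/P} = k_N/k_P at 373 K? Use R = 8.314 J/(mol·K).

0.481

With equal orders, S_{N/P} = k_N/k_P = (A_N/A_P)·exp[(E_P−E_N)/(RT)].
(E_P−E_N)/(RT) = (166−100)×10³/(8.314×373) = 66000/3101 = 21.28.
k_N/k_P = (4.18×10^7/1.52×10^17)·exp(21.28) = 2.750×10^-10 × 1.750×10^9 = 0.481.
Since E_N < E_P, lowering the temperature improves selectivity toward N.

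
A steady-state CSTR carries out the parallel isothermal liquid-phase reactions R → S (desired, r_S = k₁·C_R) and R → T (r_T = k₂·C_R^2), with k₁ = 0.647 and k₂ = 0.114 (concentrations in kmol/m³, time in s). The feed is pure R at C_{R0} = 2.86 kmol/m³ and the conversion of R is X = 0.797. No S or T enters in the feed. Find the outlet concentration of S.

Exit C_R = C_{R0}(1−X) = 2.86×0.203 = 0.5806 kmol/m³.
A CSTR operates uniformly at the exit composition, giving r_S = 0.3756 and r_T = 0.03843 (each k·C_R^n at C_R = 0.5806).
Fraction of consumed R going to S: r_S/(r_S+r_T) = 0.9072.
C_S = 0.9072·C_{R0}·X = 0.9072×2.86×0.797 = 2.07 kmol/m³.

2.07 kmol/m³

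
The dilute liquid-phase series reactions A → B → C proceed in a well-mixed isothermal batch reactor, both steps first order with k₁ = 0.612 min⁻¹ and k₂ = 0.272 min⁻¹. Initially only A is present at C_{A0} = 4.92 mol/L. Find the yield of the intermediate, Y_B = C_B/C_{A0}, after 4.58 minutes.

0.409

Solving the coupled first-order balances gives C_B(t) = [k₁/(k₂−k₁)]·C_{A0}·(e^(−k₁t) − e^(−k₂t)).
e^(−k₁t) = e^(−0.612×4.58) = e^(−2.803) = 0.06063; e^(−k₂t) = e^(−1.246) = 0.2877.
C_B = 0.612×4.92/(0.272−0.612) × (0.06063−0.2877) = (-8.856)×(-0.2271) = 2.011 mol/L.
Y_B = C_B/C_{A0} = 2.011/4.92 = 0.409.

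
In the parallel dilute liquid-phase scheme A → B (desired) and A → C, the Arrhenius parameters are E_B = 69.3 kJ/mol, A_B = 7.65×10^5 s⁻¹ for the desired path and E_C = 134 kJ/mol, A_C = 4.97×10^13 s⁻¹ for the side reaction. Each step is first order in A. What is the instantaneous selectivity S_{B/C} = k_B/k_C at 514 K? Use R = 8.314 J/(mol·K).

With equal orders, S_{B/C} = k_B/k_C = (A_B/A_C)·exp[(E_C−E_B)/(RT)].
(E_C−E_B)/(RT) = (134−69.3)×10³/(8.314×514) = 64700/4273 = 15.14.
k_B/k_C = (7.65×10^5/4.97×10^13)·exp(15.14) = 1.539×10^-8 × 3.761×10^6 = 0.0579.

0.0579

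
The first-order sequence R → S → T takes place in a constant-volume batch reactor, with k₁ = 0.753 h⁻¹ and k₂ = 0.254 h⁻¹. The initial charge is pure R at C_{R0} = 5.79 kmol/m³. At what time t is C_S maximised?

2.18 h

For first-order series the maximum of C_S occurs at t_opt = ln(k₂/k₁)/(k₂−k₁).
= ln(0.254/0.753)/(0.254−0.753) = ln(0.3373)/-0.4990 = -1.087/-0.4990 = 2.18 h.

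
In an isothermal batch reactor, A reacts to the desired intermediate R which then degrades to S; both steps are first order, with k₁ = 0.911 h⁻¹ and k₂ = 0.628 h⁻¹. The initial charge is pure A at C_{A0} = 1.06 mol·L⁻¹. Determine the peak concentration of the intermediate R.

At the optimum, C_{R,max}/C_{A0} = (k₁/k₂)^[k₂/(k₂−k₁)].
= (0.911/0.628)^(0.628/(0.628−0.911)) = (1.451)^(-2.219) = 0.4380.
C_{R,max} = 0.4380×1.06 = 0.464 mol·L⁻¹.

0.464 mol·L⁻¹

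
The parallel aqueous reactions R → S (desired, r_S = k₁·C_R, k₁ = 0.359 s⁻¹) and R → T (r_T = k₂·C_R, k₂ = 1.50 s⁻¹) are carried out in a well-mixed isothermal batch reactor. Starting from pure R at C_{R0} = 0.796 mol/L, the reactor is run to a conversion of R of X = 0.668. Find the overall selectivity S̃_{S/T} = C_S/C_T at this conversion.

C_R = C_{R0}(1−X) = 0.2643 mol/L.
Both paths are first order in R, so the instantaneous fraction to S is constant: dC_S/d(−C_R) = k₁/(k₁+k₂) = 0.1931.
C_S = 0.1931·(C_{R0}−C_R) = 0.1931×0.5317 = 0.103 mol/L.
C_T = (C_{R0}−C_R)−C_S = 0.4290 mol/L; S̃_{S/T} = 0.1027/0.4290 = 0.239.

0.239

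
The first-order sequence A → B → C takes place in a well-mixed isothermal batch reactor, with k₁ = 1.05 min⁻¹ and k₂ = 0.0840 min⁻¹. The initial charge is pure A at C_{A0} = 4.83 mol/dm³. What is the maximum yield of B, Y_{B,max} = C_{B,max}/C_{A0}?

At the optimum, C_{B,max}/C_{A0} = (k₁/k₂)^[k₂/(k₂−k₁)].
= (1.05/0.0840)^(0.0840/(0.0840−1.05)) = (12.50)^(-0.08696) = 0.8028.

0.803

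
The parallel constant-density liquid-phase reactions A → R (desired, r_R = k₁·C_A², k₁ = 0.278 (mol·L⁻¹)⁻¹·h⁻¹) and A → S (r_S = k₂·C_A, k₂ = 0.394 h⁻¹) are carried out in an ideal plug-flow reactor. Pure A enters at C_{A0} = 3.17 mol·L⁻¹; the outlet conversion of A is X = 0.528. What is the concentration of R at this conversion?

C_A = C_{A0}(1−X) = 1.496 mol·L⁻¹.
Along a PFR/batch, dC_S/dC_A = −r_S/(r_R+r_S) = −k₂/(k₂+k₁·C_A).
Integrating from C_{A0} to C_A: C_S = (0.394/0.278)·ln[(0.394+0.278·3.17)/(0.394+0.278·1.50)] = 1.417·ln(1.275/0.8100) = 0.6433 mol·L⁻¹.
Then C_R = (C_{A0}−C_A) − C_S = 1.674 − 0.6433 = 1.030 mol·L⁻¹.

1.03 mol·L⁻¹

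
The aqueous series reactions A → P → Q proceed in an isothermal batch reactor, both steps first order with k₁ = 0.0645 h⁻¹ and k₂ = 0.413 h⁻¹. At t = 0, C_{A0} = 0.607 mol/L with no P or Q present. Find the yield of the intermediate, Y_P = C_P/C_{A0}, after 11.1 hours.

0.0886

The intermediate concentration in a first-order A→B→C sequence is C_P = k₁C_{A0}(e^(−k₁t) − e^(−k₂t))/(k₂−k₁).
e^(−k₁t) = e^(−0.0645×11.1) = e^(−0.7159) = 0.4887; e^(−k₂t) = e^(−4.584) = 0.01021.
C_P = 0.0645×0.607/(0.413−0.0645) × (0.4887−0.01021) = 0.1123×0.4785 = 0.05376 mol/L.
Y_P = C_P/C_{A0} = 0.05376/0.607 = 0.0886.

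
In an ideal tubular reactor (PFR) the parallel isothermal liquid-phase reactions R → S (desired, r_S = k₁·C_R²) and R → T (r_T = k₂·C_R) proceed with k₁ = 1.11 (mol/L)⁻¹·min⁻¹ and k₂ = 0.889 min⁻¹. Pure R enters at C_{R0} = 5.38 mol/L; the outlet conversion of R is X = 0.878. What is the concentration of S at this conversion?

C_R = C_{R0}(1−X) = 0.6564 mol/L.
Along a PFR/batch, dC_T/dC_R = −r_T/(r_S+r_T) = −k₂/(k₂+k₁·C_R).
Integrating from C_{R0} to C_R: C_T = (0.889/1.11)·ln[(0.889+1.11·5.38)/(0.889+1.11·0.656)] = 0.8009·ln(6.861/1.618) = 1.157 mol/L.
Then C_S = (C_{R0}−C_R) − C_T = 4.724 − 1.157 = 3.566 mol/L.

3.57 mol/L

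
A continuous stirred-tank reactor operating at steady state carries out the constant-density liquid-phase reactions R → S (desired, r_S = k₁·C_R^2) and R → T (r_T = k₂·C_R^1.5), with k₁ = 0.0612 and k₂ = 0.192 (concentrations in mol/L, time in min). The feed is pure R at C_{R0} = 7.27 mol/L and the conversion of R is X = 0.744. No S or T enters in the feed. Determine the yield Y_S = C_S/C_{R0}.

0.225

Exit C_R = C_{R0}(1−X) = 7.27×0.256 = 1.861 mol/L.
A CSTR operates uniformly at the exit composition, giving r_S = 0.2120 and r_T = 0.4875 (each k·C_R^n at C_R = 1.861).
Fraction of consumed R going to S: r_S/(r_S+r_T) = 0.3031.
C_S = 0.3031·C_{R0}·X = 0.3031×7.27×0.744 = 1.64 mol/L; Y_S = C_S/C_{R0} = 0.225.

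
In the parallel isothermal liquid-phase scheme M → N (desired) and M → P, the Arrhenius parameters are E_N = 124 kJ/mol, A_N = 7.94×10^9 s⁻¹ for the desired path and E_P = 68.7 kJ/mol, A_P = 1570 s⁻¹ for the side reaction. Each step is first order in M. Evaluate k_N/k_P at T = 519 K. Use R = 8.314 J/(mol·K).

13.7

With equal orders, S_{N/P} = k_N/k_P = (A_N/A_P)·exp[(E_P−E_N)/(RT)].
(E_P−E_N)/(RT) = (68.7−124)×10³/(8.314×519) = -55300/4315 = -12.82.
k_N/k_P = (7.94×10^9/1570)·exp(-12.82) = 5.057×10^6 × 2.717×10^-6 = 13.7.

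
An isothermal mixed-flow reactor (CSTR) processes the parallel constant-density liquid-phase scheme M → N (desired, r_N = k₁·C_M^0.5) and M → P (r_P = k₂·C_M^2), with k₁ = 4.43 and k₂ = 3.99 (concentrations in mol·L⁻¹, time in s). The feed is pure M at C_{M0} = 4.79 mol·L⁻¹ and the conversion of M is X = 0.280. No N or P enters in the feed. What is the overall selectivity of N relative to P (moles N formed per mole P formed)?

0.173

Exit C_M = C_{M0}(1−X) = 4.79×0.720 = 3.449 mol·L⁻¹.
Rates in a CSTR are evaluated at the outlet concentration: r_N = 4.43×3.449^0.5 = 8.227, r_P = 3.99×3.449^2 = 47.46.
Overall selectivity = C_N/C_P = r_Nτ/(r_Pτ) = r_N/r_P = 0.173.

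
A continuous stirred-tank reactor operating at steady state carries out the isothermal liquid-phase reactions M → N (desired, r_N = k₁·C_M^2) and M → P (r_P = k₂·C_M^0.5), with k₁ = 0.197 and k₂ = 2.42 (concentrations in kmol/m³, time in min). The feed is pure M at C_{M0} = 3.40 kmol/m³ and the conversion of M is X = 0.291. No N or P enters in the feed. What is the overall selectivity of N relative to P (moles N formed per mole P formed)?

Exit C_M = C_{M0}(1−X) = 3.40×0.709 = 2.411 kmol/m³.
In a CSTR the entire volume is at exit conditions, so r_N = 0.197×2.411^2 = 1.145 and r_P = 2.42×2.411^0.5 = 3.757.
Overall selectivity = C_N/C_P = r_Nτ/(r_Pτ) = r_N/r_P = 0.305.

0.305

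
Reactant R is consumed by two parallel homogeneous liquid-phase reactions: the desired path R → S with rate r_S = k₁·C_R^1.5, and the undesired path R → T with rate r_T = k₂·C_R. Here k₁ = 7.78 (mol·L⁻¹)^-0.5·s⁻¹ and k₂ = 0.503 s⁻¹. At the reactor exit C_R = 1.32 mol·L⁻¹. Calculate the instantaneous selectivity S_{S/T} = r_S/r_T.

17.8

S_{S/T} = r_S/r_T = (k₁·C_R^1.5)/(k₂·C_R) = (k₁/k₂)·C_R^0.5.
= (7.78×1.320^1.5) / (0.503×1.320) = 11.80/0.6640 = 17.8.
Since the desired path is higher order in R, keeping C_R high (PFR or concentrated feed) favours S.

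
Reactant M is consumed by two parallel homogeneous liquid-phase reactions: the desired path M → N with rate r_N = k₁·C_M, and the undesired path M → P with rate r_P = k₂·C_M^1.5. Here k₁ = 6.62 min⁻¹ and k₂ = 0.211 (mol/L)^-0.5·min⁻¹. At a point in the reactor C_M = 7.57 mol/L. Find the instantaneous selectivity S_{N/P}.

S_{N/P} = r_N/r_P = (k₁·C_M)/(k₂·C_M^1.5) = (k₁/k₂)·C_M^-0.5.
= (6.62×7.570) / (0.211×7.570^1.5) = 50.11/4.395 = 11.4.

11.4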